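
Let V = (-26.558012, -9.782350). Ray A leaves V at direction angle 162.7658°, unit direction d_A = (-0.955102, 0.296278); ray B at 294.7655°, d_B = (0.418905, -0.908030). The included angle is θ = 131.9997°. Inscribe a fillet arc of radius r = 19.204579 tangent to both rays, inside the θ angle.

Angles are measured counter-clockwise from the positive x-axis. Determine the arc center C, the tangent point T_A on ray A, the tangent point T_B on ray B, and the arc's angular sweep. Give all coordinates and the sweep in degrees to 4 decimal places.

bisector direction at 228.7657° = (-0.659140,-0.752020)
center distance |VC| = r/sin(θ/2) = 19.204579/sin(65.9998°) = 21.022053
C = V + |VC|·bis = (-40.4145,-25.5914)
T_A = V + ((C−V)·d_A)·d_A = V + 8.5505·d_A = (-34.7246,-7.2490)
T_B = V + ((C−V)·d_B)·d_B = V + 8.5505·d_B = (-22.9762,-17.5465)
sweep = 180° − θ = 48.0003°

center=(-40.4145,-25.5914) T_A=(-34.7246,-7.2490) T_B=(-22.9762,-17.5465) sweep=48.0003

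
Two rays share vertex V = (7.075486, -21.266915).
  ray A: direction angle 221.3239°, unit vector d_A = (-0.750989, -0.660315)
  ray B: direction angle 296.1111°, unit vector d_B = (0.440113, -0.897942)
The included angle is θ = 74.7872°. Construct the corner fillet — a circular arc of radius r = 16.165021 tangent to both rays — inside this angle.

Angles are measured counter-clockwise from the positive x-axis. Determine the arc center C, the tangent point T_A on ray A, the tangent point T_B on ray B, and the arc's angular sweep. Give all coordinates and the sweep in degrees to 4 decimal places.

center=(1.8677,-47.3709) T_A=(-8.8063,-35.2312) T_B=(16.3829,-40.2565) sweep=105.2128

bisector direction at 258.7175° = (-0.195647,-0.980674)
center distance |VC| = r/sin(θ/2) = 16.165021/sin(37.3936°) = 26.618417
C = V + |VC|·bis = (1.8677,-47.3709)
T_A = V + ((C−V)·d_A)·d_A = V + 21.1479·d_A = (-8.8063,-35.2312)
T_B = V + ((C−V)·d_B)·d_B = V + 21.1479·d_B = (16.3829,-40.2565)
sweep = 180° − θ = 105.2128°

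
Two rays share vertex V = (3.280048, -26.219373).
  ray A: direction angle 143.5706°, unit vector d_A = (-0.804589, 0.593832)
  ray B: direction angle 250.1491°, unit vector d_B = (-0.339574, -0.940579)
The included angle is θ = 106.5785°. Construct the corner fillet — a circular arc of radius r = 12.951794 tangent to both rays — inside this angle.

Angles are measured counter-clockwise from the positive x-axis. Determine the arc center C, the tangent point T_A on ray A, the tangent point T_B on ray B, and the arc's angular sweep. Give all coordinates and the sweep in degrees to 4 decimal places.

bisector direction at 196.8599° = (-0.957017,-0.290032)
center distance |VC| = r/sin(θ/2) = 12.951794/sin(53.2893°) = 16.156148
C = V + |VC|·bis = (-12.1817,-30.9052)
T_A = V + ((C−V)·d_A)·d_A = V + 9.6578·d_A = (-4.4905,-20.4843)
T_B = V + ((C−V)·d_B)·d_B = V + 9.6578·d_B = (0.0005,-35.3033)
sweep = 180° − θ = 73.4215°

center=(-12.1817,-30.9052) T_A=(-4.4905,-20.4843) T_B=(0.0005,-35.3033) sweep=73.4215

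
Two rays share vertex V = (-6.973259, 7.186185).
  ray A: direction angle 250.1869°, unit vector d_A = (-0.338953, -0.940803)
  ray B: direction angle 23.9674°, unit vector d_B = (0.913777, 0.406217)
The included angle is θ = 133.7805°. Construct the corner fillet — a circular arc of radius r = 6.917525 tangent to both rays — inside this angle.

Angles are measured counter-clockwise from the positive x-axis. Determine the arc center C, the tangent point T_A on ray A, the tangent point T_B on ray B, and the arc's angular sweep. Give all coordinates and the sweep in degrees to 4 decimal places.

center=(-1.4658,2.0642) T_A=(-7.9738,4.4090) T_B=(-4.2758,8.3853) sweep=46.2195

bisector direction at 317.0772° = (0.732271,-0.681013)
center distance |VC| = r/sin(θ/2) = 6.917525/sin(66.8902°) = 7.521054
C = V + |VC|·bis = (-1.4658,2.0642)
T_A = V + ((C−V)·d_A)·d_A = V + 2.9520·d_A = (-7.9738,4.4090)
T_B = V + ((C−V)·d_B)·d_B = V + 2.9520·d_B = (-4.2758,8.3853)
sweep = 180° − θ = 46.2195°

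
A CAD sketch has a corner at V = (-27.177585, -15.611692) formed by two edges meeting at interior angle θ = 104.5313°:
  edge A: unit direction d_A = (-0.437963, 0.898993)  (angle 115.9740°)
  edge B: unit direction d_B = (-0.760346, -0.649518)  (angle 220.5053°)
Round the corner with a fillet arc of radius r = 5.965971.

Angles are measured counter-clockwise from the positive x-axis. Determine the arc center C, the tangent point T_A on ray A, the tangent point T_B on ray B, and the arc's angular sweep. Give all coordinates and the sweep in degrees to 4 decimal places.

center=(-34.5629,-14.0741) T_A=(-29.1995,-11.4613) T_B=(-30.6879,-18.6104) sweep=75.4687

bisector direction at 168.2397° = (-0.979009,0.203819)
center distance |VC| = r/sin(θ/2) = 5.965971/sin(52.2657°) = 7.543681
C = V + |VC|·bis = (-34.5629,-14.0741)
T_A = V + ((C−V)·d_A)·d_A = V + 4.6167·d_A = (-29.1995,-11.4613)
T_B = V + ((C−V)·d_B)·d_B = V + 4.6167·d_B = (-30.6879,-18.6104)
sweep = 180° − θ = 75.4687°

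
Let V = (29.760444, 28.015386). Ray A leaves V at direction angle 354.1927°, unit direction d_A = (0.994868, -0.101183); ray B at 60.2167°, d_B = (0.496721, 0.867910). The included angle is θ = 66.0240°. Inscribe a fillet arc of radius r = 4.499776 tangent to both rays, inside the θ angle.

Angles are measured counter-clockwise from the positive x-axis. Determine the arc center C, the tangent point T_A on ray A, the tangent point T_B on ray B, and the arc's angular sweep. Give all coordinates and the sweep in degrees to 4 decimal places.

bisector direction at 27.2047° = (0.889379,0.457171)
center distance |VC| = r/sin(θ/2) = 4.499776/sin(33.0120°) = 8.259278
C = V + |VC|·bis = (37.1061,31.7913)
T_A = V + ((C−V)·d_A)·d_A = V + 6.9259·d_A = (36.6508,27.3146)
T_B = V + ((C−V)·d_B)·d_B = V + 6.9259·d_B = (33.2007,34.0264)
sweep = 180° − θ = 113.9760°

center=(37.1061,31.7913) T_A=(36.6508,27.3146) T_B=(33.2007,34.0264) sweep=113.9760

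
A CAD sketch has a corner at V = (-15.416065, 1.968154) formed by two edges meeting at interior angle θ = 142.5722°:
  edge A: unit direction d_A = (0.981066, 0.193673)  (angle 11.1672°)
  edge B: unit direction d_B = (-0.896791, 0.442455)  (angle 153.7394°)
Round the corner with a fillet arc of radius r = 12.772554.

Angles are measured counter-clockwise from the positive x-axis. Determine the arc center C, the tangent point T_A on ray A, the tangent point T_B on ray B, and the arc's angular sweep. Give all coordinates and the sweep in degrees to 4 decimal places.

center=(-13.6450,15.3368) T_A=(-11.1713,2.8061) T_B=(-19.2962,3.8825) sweep=37.4278

bisector direction at 82.4533° = (0.131334,0.991338)
center distance |VC| = r/sin(θ/2) = 12.772554/sin(71.2861°) = 13.485499
C = V + |VC|·bis = (-13.6450,15.3368)
T_A = V + ((C−V)·d_A)·d_A = V + 4.3267·d_A = (-11.1713,2.8061)
T_B = V + ((C−V)·d_B)·d_B = V + 4.3267·d_B = (-19.2962,3.8825)
sweep = 180° − θ = 37.4278°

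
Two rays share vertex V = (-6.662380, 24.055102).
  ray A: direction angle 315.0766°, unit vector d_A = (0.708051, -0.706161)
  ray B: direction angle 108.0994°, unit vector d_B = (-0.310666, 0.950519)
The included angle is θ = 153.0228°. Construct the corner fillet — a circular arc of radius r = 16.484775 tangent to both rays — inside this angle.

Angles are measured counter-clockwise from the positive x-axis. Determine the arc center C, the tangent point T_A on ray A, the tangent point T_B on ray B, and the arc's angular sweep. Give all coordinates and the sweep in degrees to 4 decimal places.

bisector direction at 31.5880° = (0.851837,0.523808)
center distance |VC| = r/sin(θ/2) = 16.484775/sin(76.5114°) = 16.952384
C = V + |VC|·bis = (7.7783,32.9349)
T_A = V + ((C−V)·d_A)·d_A = V + 3.9542·d_A = (-3.8626,21.2628)
T_B = V + ((C−V)·d_B)·d_B = V + 3.9542·d_B = (-7.8908,27.8136)
sweep = 180° − θ = 26.9772°

center=(7.7783,32.9349) T_A=(-3.8626,21.2628) T_B=(-7.8908,27.8136) sweep=26.9772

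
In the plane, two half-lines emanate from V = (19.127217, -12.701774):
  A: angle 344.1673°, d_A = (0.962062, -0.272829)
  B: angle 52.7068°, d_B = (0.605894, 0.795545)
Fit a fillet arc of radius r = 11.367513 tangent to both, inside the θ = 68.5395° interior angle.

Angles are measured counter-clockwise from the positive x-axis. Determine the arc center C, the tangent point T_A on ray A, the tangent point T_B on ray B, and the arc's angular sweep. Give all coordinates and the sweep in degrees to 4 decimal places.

center=(38.2788,-6.3171) T_A=(35.1774,-17.2534) T_B=(29.2354,0.5704) sweep=111.4605

bisector direction at 18.4370° = (0.948672,0.316263)
center distance |VC| = r/sin(θ/2) = 11.367513/sin(34.2698°) = 20.187744
C = V + |VC|·bis = (38.2788,-6.3171)
T_A = V + ((C−V)·d_A)·d_A = V + 16.6831·d_A = (35.1774,-17.2534)
T_B = V + ((C−V)·d_B)·d_B = V + 16.6831·d_B = (29.2354,0.5704)
sweep = 180° − θ = 111.4605°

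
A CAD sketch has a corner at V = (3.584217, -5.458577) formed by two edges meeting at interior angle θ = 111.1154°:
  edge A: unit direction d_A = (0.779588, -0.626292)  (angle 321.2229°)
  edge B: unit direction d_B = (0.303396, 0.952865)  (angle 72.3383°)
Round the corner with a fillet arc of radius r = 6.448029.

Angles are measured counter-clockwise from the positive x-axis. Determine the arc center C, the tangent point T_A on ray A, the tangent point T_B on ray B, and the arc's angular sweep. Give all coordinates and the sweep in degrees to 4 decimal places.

center=(11.0699,-3.2013) T_A=(7.0316,-8.2281) T_B=(4.9259,-1.2450) sweep=68.8846

bisector direction at 16.7806° = (0.957417,0.288708)
center distance |VC| = r/sin(θ/2) = 6.448029/sin(55.5577°) = 7.818672
C = V + |VC|·bis = (11.0699,-3.2013)
T_A = V + ((C−V)·d_A)·d_A = V + 4.4221·d_A = (7.0316,-8.2281)
T_B = V + ((C−V)·d_B)·d_B = V + 4.4221·d_B = (4.9259,-1.2450)
sweep = 180° − θ = 68.8846°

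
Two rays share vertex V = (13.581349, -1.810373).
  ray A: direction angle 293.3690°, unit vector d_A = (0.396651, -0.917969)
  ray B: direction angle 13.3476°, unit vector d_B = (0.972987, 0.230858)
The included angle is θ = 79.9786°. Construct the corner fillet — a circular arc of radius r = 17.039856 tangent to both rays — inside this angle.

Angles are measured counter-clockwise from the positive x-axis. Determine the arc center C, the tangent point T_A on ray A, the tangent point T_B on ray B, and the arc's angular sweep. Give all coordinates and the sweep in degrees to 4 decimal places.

center=(37.2814,-13.7001) T_A=(21.6393,-20.4589) T_B=(33.3476,2.8795) sweep=100.0214

bisector direction at 333.3583° = (0.893828,-0.448410)
center distance |VC| = r/sin(θ/2) = 17.039856/sin(39.9893°) = 26.515212
C = V + |VC|·bis = (37.2814,-13.7001)
T_A = V + ((C−V)·d_A)·d_A = V + 20.3150·d_A = (21.6393,-20.4589)
T_B = V + ((C−V)·d_B)·d_B = V + 20.3150·d_B = (33.3476,2.8795)
sweep = 180° − θ = 100.0214°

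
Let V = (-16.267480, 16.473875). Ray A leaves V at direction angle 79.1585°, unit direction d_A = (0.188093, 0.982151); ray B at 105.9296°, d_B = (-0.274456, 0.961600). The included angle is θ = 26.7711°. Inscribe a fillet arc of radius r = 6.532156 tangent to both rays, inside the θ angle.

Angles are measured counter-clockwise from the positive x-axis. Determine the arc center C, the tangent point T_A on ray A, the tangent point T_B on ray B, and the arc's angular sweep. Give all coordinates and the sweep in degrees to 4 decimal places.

bisector direction at 92.5440° = (-0.044387,0.999014)
center distance |VC| = r/sin(θ/2) = 6.532156/sin(13.3856°) = 28.216344
C = V + |VC|·bis = (-17.5199,44.6624)
T_A = V + ((C−V)·d_A)·d_A = V + 27.4498·d_A = (-11.1044,43.4338)
T_B = V + ((C−V)·d_B)·d_B = V + 27.4498·d_B = (-23.8013,42.8696)
sweep = 180° − θ = 153.2289°

center=(-17.5199,44.6624) T_A=(-11.1044,43.4338) T_B=(-23.8013,42.8696) sweep=153.2289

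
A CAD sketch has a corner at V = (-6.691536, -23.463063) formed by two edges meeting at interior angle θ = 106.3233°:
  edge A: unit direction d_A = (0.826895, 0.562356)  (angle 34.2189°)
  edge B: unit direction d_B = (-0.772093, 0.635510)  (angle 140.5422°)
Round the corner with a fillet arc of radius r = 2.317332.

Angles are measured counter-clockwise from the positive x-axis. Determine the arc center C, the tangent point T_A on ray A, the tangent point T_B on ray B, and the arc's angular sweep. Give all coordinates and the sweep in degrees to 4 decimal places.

bisector direction at 87.3805° = (0.045702,0.998955)
center distance |VC| = r/sin(θ/2) = 2.317332/sin(53.1617°) = 2.895470
C = V + |VC|·bis = (-6.5592,-20.5706)
T_A = V + ((C−V)·d_A)·d_A = V + 1.7360·d_A = (-5.2560,-22.4868)
T_B = V + ((C−V)·d_B)·d_B = V + 1.7360·d_B = (-8.0319,-22.3598)
sweep = 180° − θ = 73.6767°

center=(-6.5592,-20.5706) T_A=(-5.2560,-22.4868) T_B=(-8.0319,-22.3598) sweep=73.6767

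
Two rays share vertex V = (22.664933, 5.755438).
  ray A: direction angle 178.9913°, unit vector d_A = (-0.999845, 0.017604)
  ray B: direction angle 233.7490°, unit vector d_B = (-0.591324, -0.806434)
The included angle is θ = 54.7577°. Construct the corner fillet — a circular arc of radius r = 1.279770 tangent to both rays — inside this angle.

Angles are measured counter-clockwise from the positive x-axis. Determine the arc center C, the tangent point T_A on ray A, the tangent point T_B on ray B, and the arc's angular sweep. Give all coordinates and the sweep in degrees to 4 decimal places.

bisector direction at 206.3701° = (-0.895943,-0.444168)
center distance |VC| = r/sin(θ/2) = 1.279770/sin(27.3788°) = 2.782883
C = V + |VC|·bis = (20.1716,4.5194)
T_A = V + ((C−V)·d_A)·d_A = V + 2.4712·d_A = (20.1942,5.7989)
T_B = V + ((C−V)·d_B)·d_B = V + 2.4712·d_B = (21.2037,3.7626)
sweep = 180° − θ = 125.2423°

center=(20.1716,4.5194) T_A=(20.1942,5.7989) T_B=(21.2037,3.7626) sweep=125.2423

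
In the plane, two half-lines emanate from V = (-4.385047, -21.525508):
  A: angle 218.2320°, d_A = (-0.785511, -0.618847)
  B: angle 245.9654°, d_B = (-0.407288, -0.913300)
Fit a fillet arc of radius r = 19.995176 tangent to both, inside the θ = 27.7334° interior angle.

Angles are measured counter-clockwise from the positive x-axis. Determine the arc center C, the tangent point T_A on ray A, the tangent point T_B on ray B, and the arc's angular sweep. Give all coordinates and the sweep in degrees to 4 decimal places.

center=(-55.6364,-87.3577) T_A=(-68.0104,-71.6513) T_B=(-37.3748,-95.5015) sweep=152.2666

bisector direction at 232.0987° = (-0.614303,-0.789070)
center distance |VC| = r/sin(θ/2) = 19.995176/sin(13.8667°) = 83.430096
C = V + |VC|·bis = (-55.6364,-87.3577)
T_A = V + ((C−V)·d_A)·d_A = V + 80.9986·d_A = (-68.0104,-71.6513)
T_B = V + ((C−V)·d_B)·d_B = V + 80.9986·d_B = (-37.3748,-95.5015)
sweep = 180° − θ = 152.2666°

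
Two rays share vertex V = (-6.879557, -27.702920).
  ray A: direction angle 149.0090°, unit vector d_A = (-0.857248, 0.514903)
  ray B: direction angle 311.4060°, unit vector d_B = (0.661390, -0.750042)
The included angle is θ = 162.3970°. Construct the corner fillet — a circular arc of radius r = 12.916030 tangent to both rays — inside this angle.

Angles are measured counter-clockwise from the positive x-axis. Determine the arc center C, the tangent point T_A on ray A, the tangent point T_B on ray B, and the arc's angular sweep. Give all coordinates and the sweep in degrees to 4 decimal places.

bisector direction at 230.2075° = (-0.640009,-0.768367)
center distance |VC| = r/sin(θ/2) = 12.916030/sin(81.1985°) = 13.069937
C = V + |VC|·bis = (-15.2444,-37.7454)
T_A = V + ((C−V)·d_A)·d_A = V + 1.9999·d_A = (-8.5939,-26.6732)
T_B = V + ((C−V)·d_B)·d_B = V + 1.9999·d_B = (-5.5569,-29.2029)
sweep = 180° − θ = 17.6030°

center=(-15.2444,-37.7454) T_A=(-8.5939,-26.6732) T_B=(-5.5569,-29.2029) sweep=17.6030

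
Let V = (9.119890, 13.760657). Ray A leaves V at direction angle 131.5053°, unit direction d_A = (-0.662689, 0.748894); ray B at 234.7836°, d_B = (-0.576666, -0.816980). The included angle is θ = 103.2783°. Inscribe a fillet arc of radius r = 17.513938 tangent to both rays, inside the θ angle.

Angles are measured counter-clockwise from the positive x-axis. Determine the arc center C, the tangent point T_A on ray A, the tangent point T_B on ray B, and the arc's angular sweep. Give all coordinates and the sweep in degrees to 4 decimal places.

center=(-13.1823,12.5355) T_A=(-0.0662,24.1418) T_B=(1.1262,2.4358) sweep=76.7217

bisector direction at 183.1445° = (-0.998494,-0.054853)
center distance |VC| = r/sin(θ/2) = 17.513938/sin(51.6392°) = 22.335853
C = V + |VC|·bis = (-13.1823,12.5355)
T_A = V + ((C−V)·d_A)·d_A = V + 13.8619·d_A = (-0.0662,24.1418)
T_B = V + ((C−V)·d_B)·d_B = V + 13.8619·d_B = (1.1262,2.4358)
sweep = 180° − θ = 76.7217°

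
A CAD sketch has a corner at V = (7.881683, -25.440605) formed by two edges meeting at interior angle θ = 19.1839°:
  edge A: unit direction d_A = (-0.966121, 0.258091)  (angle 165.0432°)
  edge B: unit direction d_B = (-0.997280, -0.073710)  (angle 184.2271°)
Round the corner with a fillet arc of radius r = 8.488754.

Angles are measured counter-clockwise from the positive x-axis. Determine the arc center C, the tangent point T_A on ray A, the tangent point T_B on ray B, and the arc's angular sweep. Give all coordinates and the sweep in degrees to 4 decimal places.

center=(-42.8388,-20.6775) T_A=(-40.6480,-12.4763) T_B=(-42.2131,-29.1432) sweep=160.8161

bisector direction at 174.6352° = (-0.995620,0.093498)
center distance |VC| = r/sin(θ/2) = 8.488754/sin(9.5920°) = 50.943666
C = V + |VC|·bis = (-42.8388,-20.6775)
T_A = V + ((C−V)·d_A)·d_A = V + 50.2314·d_A = (-40.6480,-12.4763)
T_B = V + ((C−V)·d_B)·d_B = V + 50.2314·d_B = (-42.2131,-29.1432)
sweep = 180° − θ = 160.8161°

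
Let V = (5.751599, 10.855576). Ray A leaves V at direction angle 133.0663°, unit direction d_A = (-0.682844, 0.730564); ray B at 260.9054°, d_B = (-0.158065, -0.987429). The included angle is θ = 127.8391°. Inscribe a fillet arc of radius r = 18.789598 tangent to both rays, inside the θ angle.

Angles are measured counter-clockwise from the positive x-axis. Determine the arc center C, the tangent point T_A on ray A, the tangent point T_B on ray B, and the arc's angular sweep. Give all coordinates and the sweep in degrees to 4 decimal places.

bisector direction at 196.9859° = (-0.956377,-0.292136)
center distance |VC| = r/sin(θ/2) = 18.789598/sin(63.9196°) = 20.919690
C = V + |VC|·bis = (-14.2555,4.7442)
T_A = V + ((C−V)·d_A)·d_A = V + 9.1970·d_A = (-0.5285,17.5746)
T_B = V + ((C−V)·d_B)·d_B = V + 9.1970·d_B = (4.2979,1.7742)
sweep = 180° − θ = 52.1609°

center=(-14.2555,4.7442) T_A=(-0.5285,17.5746) T_B=(4.2979,1.7742) sweep=52.1609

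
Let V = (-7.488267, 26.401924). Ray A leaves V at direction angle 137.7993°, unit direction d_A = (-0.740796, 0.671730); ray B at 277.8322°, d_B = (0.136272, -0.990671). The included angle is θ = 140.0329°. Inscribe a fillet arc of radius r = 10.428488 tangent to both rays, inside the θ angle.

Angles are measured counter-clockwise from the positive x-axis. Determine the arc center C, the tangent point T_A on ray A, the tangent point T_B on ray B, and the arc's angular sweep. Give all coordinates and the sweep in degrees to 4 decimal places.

center=(-17.3027,21.2239) T_A=(-10.2976,28.9493) T_B=(-6.9715,22.6450) sweep=39.9671

bisector direction at 207.8157° = (-0.884453,-0.466630)
center distance |VC| = r/sin(θ/2) = 10.428488/sin(70.0165°) = 11.096606
C = V + |VC|·bis = (-17.3027,21.2239)
T_A = V + ((C−V)·d_A)·d_A = V + 3.7923·d_A = (-10.2976,28.9493)
T_B = V + ((C−V)·d_B)·d_B = V + 3.7923·d_B = (-6.9715,22.6450)
sweep = 180° − θ = 39.9671°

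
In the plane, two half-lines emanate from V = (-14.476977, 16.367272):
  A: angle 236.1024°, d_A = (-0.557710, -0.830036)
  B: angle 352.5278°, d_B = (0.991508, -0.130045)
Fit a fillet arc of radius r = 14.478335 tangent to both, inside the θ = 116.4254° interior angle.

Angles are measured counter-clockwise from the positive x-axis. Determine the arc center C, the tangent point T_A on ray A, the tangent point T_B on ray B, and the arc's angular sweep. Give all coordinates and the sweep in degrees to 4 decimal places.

bisector direction at 294.3151° = (0.411755,-0.911295)
center distance |VC| = r/sin(θ/2) = 14.478335/sin(58.2127°) = 17.033145
C = V + |VC|·bis = (-7.4635,0.8451)
T_A = V + ((C−V)·d_A)·d_A = V + 8.9725·d_A = (-19.4810,8.9198)
T_B = V + ((C−V)·d_B)·d_B = V + 8.9725·d_B = (-5.5807,15.2004)
sweep = 180° − θ = 63.5746°

center=(-7.4635,0.8451) T_A=(-19.4810,8.9198) T_B=(-5.5807,15.2004) sweep=63.5746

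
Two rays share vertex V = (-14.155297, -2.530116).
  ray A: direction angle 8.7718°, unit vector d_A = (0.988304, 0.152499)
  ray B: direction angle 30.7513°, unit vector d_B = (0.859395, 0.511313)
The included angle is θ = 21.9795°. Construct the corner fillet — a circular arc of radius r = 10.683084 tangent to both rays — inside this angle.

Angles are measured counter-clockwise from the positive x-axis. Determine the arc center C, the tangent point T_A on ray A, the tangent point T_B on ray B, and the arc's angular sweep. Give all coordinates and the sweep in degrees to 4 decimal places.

bisector direction at 19.7616° = (0.941108,0.338106)
center distance |VC| = r/sin(θ/2) = 10.683084/sin(10.9898°) = 56.039943
C = V + |VC|·bis = (38.5843,16.4173)
T_A = V + ((C−V)·d_A)·d_A = V + 55.0122·d_A = (40.2135,5.8592)
T_B = V + ((C−V)·d_B)·d_B = V + 55.0122·d_B = (33.1219,25.5983)
sweep = 180° − θ = 158.0205°

center=(38.5843,16.4173) T_A=(40.2135,5.8592) T_B=(33.1219,25.5983) sweep=158.0205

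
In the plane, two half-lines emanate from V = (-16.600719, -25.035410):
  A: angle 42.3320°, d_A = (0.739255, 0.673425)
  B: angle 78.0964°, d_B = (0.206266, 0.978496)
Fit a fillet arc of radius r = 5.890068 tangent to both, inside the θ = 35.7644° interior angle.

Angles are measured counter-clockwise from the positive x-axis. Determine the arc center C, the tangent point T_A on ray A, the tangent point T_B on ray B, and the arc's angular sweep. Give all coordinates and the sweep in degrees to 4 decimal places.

bisector direction at 60.2142° = (0.496759,0.867889)
center distance |VC| = r/sin(θ/2) = 5.890068/sin(17.8822°) = 19.182080
C = V + |VC|·bis = (-7.0719,-8.3875)
T_A = V + ((C−V)·d_A)·d_A = V + 18.2554·d_A = (-3.1053,-12.7418)
T_B = V + ((C−V)·d_B)·d_B = V + 18.2554·d_B = (-12.8353,-7.1726)
sweep = 180° − θ = 144.2356°

center=(-7.0719,-8.3875) T_A=(-3.1053,-12.7418) T_B=(-12.8353,-7.1726) sweep=144.2356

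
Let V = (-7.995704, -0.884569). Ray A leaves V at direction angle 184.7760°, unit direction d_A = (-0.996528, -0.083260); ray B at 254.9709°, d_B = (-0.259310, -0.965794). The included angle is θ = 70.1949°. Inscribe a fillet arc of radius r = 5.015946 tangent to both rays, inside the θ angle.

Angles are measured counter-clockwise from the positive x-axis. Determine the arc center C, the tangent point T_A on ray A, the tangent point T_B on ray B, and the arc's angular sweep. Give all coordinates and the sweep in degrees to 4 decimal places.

center=(-14.6909,-6.4774) T_A=(-15.1086,-1.4789) T_B=(-9.8466,-7.7781) sweep=109.8051

bisector direction at 219.8735° = (-0.767462,-0.641094)
center distance |VC| = r/sin(θ/2) = 5.015946/sin(35.0975°) = 8.723857
C = V + |VC|·bis = (-14.6909,-6.4774)
T_A = V + ((C−V)·d_A)·d_A = V + 7.1376·d_A = (-15.1086,-1.4789)
T_B = V + ((C−V)·d_B)·d_B = V + 7.1376·d_B = (-9.8466,-7.7781)
sweep = 180° − θ = 109.8051°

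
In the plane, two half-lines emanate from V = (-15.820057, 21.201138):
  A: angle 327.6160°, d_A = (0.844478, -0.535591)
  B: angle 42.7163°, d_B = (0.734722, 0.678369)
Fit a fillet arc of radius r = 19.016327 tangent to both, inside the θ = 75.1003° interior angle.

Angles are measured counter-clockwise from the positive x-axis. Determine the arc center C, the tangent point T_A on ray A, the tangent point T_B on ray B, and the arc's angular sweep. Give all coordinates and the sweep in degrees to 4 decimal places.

bisector direction at 5.1661° = (0.995938,0.090044)
center distance |VC| = r/sin(θ/2) = 19.016327/sin(37.5502°) = 31.202153
C = V + |VC|·bis = (15.2553,24.0107)
T_A = V + ((C−V)·d_A)·d_A = V + 24.7377·d_A = (5.0704,7.9519)
T_B = V + ((C−V)·d_B)·d_B = V + 24.7377·d_B = (2.3553,37.9824)
sweep = 180° − θ = 104.8997°

center=(15.2553,24.0107) T_A=(5.0704,7.9519) T_B=(2.3553,37.9824) sweep=104.8997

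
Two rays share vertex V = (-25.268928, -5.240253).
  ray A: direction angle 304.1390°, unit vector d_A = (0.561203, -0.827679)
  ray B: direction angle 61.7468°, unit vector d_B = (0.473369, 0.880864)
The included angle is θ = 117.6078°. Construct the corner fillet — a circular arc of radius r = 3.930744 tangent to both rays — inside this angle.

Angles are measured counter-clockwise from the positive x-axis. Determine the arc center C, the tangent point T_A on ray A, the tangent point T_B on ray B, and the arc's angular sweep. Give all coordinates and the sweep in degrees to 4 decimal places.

center=(-20.6798,-5.0043) T_A=(-23.9332,-7.2103) T_B=(-24.1422,-3.1436) sweep=62.3922

bisector direction at 2.9429° = (0.998681,0.051341)
center distance |VC| = r/sin(θ/2) = 3.930744/sin(58.8039°) = 4.595214
C = V + |VC|·bis = (-20.6798,-5.0043)
T_A = V + ((C−V)·d_A)·d_A = V + 2.3802·d_A = (-23.9332,-7.2103)
T_B = V + ((C−V)·d_B)·d_B = V + 2.3802·d_B = (-24.1422,-3.1436)
sweep = 180° − θ = 62.3922°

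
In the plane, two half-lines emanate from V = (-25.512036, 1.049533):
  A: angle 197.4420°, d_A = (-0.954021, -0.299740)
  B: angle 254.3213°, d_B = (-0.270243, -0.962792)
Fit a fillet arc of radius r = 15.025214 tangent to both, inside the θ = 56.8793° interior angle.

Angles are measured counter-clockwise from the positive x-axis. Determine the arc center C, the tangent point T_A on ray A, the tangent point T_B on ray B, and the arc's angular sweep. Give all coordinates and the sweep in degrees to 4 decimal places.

bisector direction at 225.8817° = (-0.696143,-0.717903)
center distance |VC| = r/sin(θ/2) = 15.025214/sin(28.4397°) = 31.550143
C = V + |VC|·bis = (-47.4754,-21.6004)
T_A = V + ((C−V)·d_A)·d_A = V + 27.7426·d_A = (-51.9791,-7.2661)
T_B = V + ((C−V)·d_B)·d_B = V + 27.7426·d_B = (-33.0093,-25.6609)
sweep = 180° − θ = 123.1207°

center=(-47.4754,-21.6004) T_A=(-51.9791,-7.2661) T_B=(-33.0093,-25.6609) sweep=123.1207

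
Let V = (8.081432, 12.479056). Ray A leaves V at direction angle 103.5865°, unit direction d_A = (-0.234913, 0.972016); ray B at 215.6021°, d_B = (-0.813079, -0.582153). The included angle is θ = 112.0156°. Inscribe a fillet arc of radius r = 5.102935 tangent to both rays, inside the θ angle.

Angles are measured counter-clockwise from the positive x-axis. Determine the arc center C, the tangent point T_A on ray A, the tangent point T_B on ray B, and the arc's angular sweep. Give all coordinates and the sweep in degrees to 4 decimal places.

center=(2.3130,14.6250) T_A=(7.2731,15.8237) T_B=(5.2837,10.4759) sweep=67.9844

bisector direction at 159.5943° = (-0.937247,0.348665)
center distance |VC| = r/sin(θ/2) = 5.102935/sin(56.0078°) = 6.154687
C = V + |VC|·bis = (2.3130,14.6250)
T_A = V + ((C−V)·d_A)·d_A = V + 3.4410·d_A = (7.2731,15.8237)
T_B = V + ((C−V)·d_B)·d_B = V + 3.4410·d_B = (5.2837,10.4759)
sweep = 180° − θ = 67.9844°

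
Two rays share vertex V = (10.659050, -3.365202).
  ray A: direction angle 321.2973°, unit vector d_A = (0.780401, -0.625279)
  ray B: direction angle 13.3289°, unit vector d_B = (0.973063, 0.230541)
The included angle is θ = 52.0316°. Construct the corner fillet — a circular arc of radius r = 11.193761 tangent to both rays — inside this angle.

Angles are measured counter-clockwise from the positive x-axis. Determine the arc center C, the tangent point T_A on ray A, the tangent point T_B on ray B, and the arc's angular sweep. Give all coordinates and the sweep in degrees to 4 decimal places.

center=(35.5564,-8.9701) T_A=(28.5572,-17.7057) T_B=(32.9758,1.9221) sweep=127.9684

bisector direction at 347.3131° = (0.975585,-0.219623)
center distance |VC| = r/sin(θ/2) = 11.193761/sin(26.0158°) = 25.520466
C = V + |VC|·bis = (35.5564,-8.9701)
T_A = V + ((C−V)·d_A)·d_A = V + 22.9346·d_A = (28.5572,-17.7057)
T_B = V + ((C−V)·d_B)·d_B = V + 22.9346·d_B = (32.9758,1.9221)
sweep = 180° − θ = 127.9684°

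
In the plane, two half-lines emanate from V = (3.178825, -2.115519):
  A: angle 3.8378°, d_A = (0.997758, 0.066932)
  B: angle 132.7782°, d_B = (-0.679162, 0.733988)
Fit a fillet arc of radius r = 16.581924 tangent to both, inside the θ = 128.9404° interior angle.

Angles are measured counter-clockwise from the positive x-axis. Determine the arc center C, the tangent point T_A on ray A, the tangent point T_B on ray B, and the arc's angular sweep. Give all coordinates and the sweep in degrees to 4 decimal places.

bisector direction at 68.3080° = (0.369617,0.929184)
center distance |VC| = r/sin(θ/2) = 16.581924/sin(64.4702°) = 18.376148
C = V + |VC|·bis = (9.9710,14.9593)
T_A = V + ((C−V)·d_A)·d_A = V + 7.9198·d_A = (11.0808,-1.5854)
T_B = V + ((C−V)·d_B)·d_B = V + 7.9198·d_B = (-2.2000,3.6975)
sweep = 180° − θ = 51.0596°

center=(9.9710,14.9593) T_A=(11.0808,-1.5854) T_B=(-2.2000,3.6975) sweep=51.0596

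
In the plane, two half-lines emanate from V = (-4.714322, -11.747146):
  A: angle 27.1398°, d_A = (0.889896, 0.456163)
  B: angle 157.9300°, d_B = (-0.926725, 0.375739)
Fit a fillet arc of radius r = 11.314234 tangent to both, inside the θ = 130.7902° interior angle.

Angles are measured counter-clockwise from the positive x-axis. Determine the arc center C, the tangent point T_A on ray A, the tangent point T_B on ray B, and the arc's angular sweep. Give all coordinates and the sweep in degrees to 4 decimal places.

bisector direction at 92.5349° = (-0.044228,0.999021)
center distance |VC| = r/sin(θ/2) = 11.314234/sin(65.3951°) = 12.444157
C = V + |VC|·bis = (-5.2647,0.6848)
T_A = V + ((C−V)·d_A)·d_A = V + 5.1812·d_A = (-0.1036,-9.3837)
T_B = V + ((C−V)·d_B)·d_B = V + 5.1812·d_B = (-9.5159,-9.8004)
sweep = 180° − θ = 49.2098°

center=(-5.2647,0.6848) T_A=(-0.1036,-9.3837) T_B=(-9.5159,-9.8004) sweep=49.2098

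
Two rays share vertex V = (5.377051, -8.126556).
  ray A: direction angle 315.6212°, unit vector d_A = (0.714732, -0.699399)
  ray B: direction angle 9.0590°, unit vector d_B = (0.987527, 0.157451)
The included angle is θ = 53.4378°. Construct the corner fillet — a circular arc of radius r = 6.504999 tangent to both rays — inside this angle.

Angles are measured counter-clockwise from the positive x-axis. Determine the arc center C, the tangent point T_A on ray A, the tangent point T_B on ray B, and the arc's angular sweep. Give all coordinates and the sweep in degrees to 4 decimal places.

center=(19.1632,-12.5157) T_A=(14.6136,-17.1650) T_B=(18.1390,-6.0918) sweep=126.5622

bisector direction at 342.3401° = (0.952874,-0.303366)
center distance |VC| = r/sin(θ/2) = 6.504999/sin(26.7189°) = 14.467974
C = V + |VC|·bis = (19.1632,-12.5157)
T_A = V + ((C−V)·d_A)·d_A = V + 12.9231·d_A = (14.6136,-17.1650)
T_B = V + ((C−V)·d_B)·d_B = V + 12.9231·d_B = (18.1390,-6.0918)
sweep = 180° − θ = 126.5622°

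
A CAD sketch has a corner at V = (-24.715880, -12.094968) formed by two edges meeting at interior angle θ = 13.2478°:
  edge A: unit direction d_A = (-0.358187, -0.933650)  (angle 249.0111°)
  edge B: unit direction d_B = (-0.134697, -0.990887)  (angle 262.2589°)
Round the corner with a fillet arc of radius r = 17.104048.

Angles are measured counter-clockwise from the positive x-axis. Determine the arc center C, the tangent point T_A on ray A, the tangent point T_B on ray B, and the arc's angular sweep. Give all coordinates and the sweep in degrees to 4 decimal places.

center=(-61.5033,-155.7367) T_A=(-77.4725,-149.6102) T_B=(-44.5551,-158.0405) sweep=166.7522

bisector direction at 255.6350° = (-0.248098,-0.968735)
center distance |VC| = r/sin(θ/2) = 17.104048/sin(6.6239°) = 148.277626
C = V + |VC|·bis = (-61.5033,-155.7367)
T_A = V + ((C−V)·d_A)·d_A = V + 147.2878·d_A = (-77.4725,-149.6102)
T_B = V + ((C−V)·d_B)·d_B = V + 147.2878·d_B = (-44.5551,-158.0405)
sweep = 180° − θ = 166.7522°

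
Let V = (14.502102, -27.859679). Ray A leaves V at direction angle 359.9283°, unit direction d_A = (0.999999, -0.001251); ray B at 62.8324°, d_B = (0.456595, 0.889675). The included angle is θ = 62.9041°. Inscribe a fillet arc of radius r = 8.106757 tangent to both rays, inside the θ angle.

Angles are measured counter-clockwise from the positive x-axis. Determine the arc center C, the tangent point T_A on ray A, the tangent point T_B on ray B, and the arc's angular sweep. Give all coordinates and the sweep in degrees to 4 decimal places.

center=(27.7661,-19.7695) T_A=(27.7560,-27.8763) T_B=(20.5538,-16.0680) sweep=117.0959

bisector direction at 31.3803° = (0.853729,0.520717)
center distance |VC| = r/sin(θ/2) = 8.106757/sin(31.4520°) = 15.536590
C = V + |VC|·bis = (27.7661,-19.7695)
T_A = V + ((C−V)·d_A)·d_A = V + 13.2539·d_A = (27.7560,-27.8763)
T_B = V + ((C−V)·d_B)·d_B = V + 13.2539·d_B = (20.5538,-16.0680)
sweep = 180° − θ = 117.0959°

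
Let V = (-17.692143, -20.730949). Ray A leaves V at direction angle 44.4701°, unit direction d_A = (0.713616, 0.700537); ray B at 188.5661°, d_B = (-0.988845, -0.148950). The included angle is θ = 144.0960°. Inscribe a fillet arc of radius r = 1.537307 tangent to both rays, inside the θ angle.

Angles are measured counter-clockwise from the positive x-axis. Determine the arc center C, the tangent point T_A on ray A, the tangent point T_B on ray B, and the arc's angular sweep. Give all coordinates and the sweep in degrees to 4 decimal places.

bisector direction at 116.5181° = (-0.446481,0.894793)
center distance |VC| = r/sin(θ/2) = 1.537307/sin(72.0480°) = 1.615981
C = V + |VC|·bis = (-18.4136,-19.2850)
T_A = V + ((C−V)·d_A)·d_A = V + 0.4981·d_A = (-17.3367,-20.3820)
T_B = V + ((C−V)·d_B)·d_B = V + 0.4981·d_B = (-18.1847,-20.8051)
sweep = 180° − θ = 35.9040°

center=(-18.4136,-19.2850) T_A=(-17.3367,-20.3820) T_B=(-18.1847,-20.8051) sweep=35.9040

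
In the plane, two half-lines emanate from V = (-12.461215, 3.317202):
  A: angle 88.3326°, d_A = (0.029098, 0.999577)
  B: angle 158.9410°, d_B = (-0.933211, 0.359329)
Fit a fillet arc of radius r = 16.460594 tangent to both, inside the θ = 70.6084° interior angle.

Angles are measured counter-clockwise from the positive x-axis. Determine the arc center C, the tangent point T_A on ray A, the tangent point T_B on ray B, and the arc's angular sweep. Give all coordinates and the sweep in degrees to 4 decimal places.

bisector direction at 123.6368° = (-0.553926,0.832566)
center distance |VC| = r/sin(θ/2) = 16.460594/sin(35.3042°) = 28.482604
C = V + |VC|·bis = (-28.2385,27.0308)
T_A = V + ((C−V)·d_A)·d_A = V + 23.2445·d_A = (-11.7849,26.5519)
T_B = V + ((C−V)·d_B)·d_B = V + 23.2445·d_B = (-34.1533,11.6696)
sweep = 180° − θ = 109.3916°

center=(-28.2385,27.0308) T_A=(-11.7849,26.5519) T_B=(-34.1533,11.6696) sweep=109.3916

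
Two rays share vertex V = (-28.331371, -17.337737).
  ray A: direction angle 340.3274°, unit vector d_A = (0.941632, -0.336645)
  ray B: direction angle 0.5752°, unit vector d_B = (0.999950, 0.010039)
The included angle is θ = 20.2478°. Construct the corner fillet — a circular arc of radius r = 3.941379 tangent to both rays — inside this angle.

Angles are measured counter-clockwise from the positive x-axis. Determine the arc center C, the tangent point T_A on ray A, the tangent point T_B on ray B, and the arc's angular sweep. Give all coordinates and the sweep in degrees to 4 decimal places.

bisector direction at 350.4513° = (0.986145,-0.165886)
center distance |VC| = r/sin(θ/2) = 3.941379/sin(10.1239°) = 22.422561
C = V + |VC|·bis = (-6.2195,-21.0573)
T_A = V + ((C−V)·d_A)·d_A = V + 22.0734·d_A = (-7.5463,-24.7687)
T_B = V + ((C−V)·d_B)·d_B = V + 22.0734·d_B = (-6.2590,-17.1161)
sweep = 180° − θ = 159.7522°

center=(-6.2195,-21.0573) T_A=(-7.5463,-24.7687) T_B=(-6.2590,-17.1161) sweep=159.7522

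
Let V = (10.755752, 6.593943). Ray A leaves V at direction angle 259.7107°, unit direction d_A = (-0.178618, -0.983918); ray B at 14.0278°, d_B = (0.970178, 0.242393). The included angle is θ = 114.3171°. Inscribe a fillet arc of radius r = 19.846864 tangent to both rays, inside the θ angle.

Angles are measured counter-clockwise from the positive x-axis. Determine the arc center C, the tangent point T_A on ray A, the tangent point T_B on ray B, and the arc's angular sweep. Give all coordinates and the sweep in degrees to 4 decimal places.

bisector direction at 316.8693° = (0.729795,-0.683666)
center distance |VC| = r/sin(θ/2) = 19.846864/sin(57.1585°) = 23.622312
C = V + |VC|·bis = (27.9952,-9.5558)
T_A = V + ((C−V)·d_A)·d_A = V + 12.8108·d_A = (8.4675,-6.0108)
T_B = V + ((C−V)·d_B)·d_B = V + 12.8108·d_B = (23.1845,9.6992)
sweep = 180° − θ = 65.6829°

center=(27.9952,-9.5558) T_A=(8.4675,-6.0108) T_B=(23.1845,9.6992) sweep=65.6829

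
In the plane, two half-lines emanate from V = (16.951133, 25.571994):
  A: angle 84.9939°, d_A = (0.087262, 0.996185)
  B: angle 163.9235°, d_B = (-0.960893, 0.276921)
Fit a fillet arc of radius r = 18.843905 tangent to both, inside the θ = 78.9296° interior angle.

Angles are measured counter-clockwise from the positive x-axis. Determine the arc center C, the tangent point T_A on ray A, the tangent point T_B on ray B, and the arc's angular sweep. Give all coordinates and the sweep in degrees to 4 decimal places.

center=(0.1764,50.0172) T_A=(18.9484,48.3728) T_B=(-5.0419,31.9102) sweep=101.0704

bisector direction at 124.4587° = (-0.565812,0.824534)
center distance |VC| = r/sin(θ/2) = 18.843905/sin(39.4648°) = 29.647239
C = V + |VC|·bis = (0.1764,50.0172)
T_A = V + ((C−V)·d_A)·d_A = V + 22.8881·d_A = (18.9484,48.3728)
T_B = V + ((C−V)·d_B)·d_B = V + 22.8881·d_B = (-5.0419,31.9102)
sweep = 180° − θ = 101.0704°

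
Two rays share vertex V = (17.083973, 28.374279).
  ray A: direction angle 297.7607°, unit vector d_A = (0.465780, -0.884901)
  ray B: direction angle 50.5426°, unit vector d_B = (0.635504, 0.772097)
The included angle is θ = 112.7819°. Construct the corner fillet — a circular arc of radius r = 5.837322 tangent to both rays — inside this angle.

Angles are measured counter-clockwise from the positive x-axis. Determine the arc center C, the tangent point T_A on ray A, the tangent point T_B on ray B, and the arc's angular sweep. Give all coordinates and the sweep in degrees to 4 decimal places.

bisector direction at 354.1516° = (0.994795,-0.101896)
center distance |VC| = r/sin(θ/2) = 5.837322/sin(56.3909°) = 7.008988
C = V + |VC|·bis = (24.0565,27.6601)
T_A = V + ((C−V)·d_A)·d_A = V + 3.8796·d_A = (18.8910,24.9412)
T_B = V + ((C−V)·d_B)·d_B = V + 3.8796·d_B = (19.5495,31.3697)
sweep = 180° − θ = 67.2181°

center=(24.0565,27.6601) T_A=(18.8910,24.9412) T_B=(19.5495,31.3697) sweep=67.2181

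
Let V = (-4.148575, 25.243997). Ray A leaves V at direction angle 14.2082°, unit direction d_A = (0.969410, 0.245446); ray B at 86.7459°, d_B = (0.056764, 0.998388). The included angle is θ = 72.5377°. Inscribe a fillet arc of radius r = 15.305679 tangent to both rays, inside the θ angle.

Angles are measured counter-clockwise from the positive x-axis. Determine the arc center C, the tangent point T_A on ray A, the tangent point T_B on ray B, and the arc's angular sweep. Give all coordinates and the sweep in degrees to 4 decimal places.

center=(12.3165,45.2015) T_A=(16.0732,30.3640) T_B=(-2.9645,46.0703) sweep=107.4623

bisector direction at 50.4771° = (0.636387,0.771370)
center distance |VC| = r/sin(θ/2) = 15.305679/sin(36.2689°) = 25.872765
C = V + |VC|·bis = (12.3165,45.2015)
T_A = V + ((C−V)·d_A)·d_A = V + 20.8599·d_A = (16.0732,30.3640)
T_B = V + ((C−V)·d_B)·d_B = V + 20.8599·d_B = (-2.9645,46.0703)
sweep = 180° − θ = 107.4623°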